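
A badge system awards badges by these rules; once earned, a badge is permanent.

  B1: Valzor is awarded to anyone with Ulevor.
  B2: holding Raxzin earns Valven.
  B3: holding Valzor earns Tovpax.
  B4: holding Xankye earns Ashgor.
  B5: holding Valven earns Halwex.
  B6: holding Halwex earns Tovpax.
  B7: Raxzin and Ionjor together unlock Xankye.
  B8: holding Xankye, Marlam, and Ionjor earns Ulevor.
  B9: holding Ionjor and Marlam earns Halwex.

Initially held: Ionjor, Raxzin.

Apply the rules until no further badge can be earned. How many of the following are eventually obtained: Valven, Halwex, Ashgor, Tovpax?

4

With Raxzin and Ionjor, Xankye is earned (B7).
With Raxzin, Valven is earned (B2).
With Xankye, Ashgor is earned (B4).
With Valven, Halwex is earned (B5).
With Halwex, Tovpax is earned (B6).
Valven: reached.
Halwex: reached.
Ashgor: reached.
Tovpax: reached.
All 4 are reached.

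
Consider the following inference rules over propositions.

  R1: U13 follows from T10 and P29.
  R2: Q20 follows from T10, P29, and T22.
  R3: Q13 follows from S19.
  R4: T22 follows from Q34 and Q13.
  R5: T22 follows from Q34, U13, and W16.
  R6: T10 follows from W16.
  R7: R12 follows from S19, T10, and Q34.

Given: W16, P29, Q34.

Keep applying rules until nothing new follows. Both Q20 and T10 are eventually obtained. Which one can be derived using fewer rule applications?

T10: From W16, R6 gives T10. [1 rule application]
Q20: W16 holds, so T10 follows (R6). From T10 and P29, R1 gives U13. Q34, U13, and W16 hold, so T22 follows (R5). From T10, P29, and T22, R2 gives Q20. [4 rule applications]
T10 needs fewer.

T10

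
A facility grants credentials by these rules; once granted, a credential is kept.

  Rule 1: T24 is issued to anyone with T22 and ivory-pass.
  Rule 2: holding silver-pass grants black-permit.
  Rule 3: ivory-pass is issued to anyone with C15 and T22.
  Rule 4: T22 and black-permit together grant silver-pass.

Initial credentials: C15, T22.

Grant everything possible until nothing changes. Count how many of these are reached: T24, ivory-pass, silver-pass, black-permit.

2

Holding C15 and T22 grants ivory-pass (Rule 3).
Holding T22 and ivory-pass grants T24 (Rule 1).
T24: reached.
ivory-pass: reached.
silver-pass would need T22 and black-permit (Rule 4), but black-permit is never granted.
black-permit would need silver-pass (Rule 2), but silver-pass is never granted.
Reached: T24 and ivory-pass — 2 of the 4.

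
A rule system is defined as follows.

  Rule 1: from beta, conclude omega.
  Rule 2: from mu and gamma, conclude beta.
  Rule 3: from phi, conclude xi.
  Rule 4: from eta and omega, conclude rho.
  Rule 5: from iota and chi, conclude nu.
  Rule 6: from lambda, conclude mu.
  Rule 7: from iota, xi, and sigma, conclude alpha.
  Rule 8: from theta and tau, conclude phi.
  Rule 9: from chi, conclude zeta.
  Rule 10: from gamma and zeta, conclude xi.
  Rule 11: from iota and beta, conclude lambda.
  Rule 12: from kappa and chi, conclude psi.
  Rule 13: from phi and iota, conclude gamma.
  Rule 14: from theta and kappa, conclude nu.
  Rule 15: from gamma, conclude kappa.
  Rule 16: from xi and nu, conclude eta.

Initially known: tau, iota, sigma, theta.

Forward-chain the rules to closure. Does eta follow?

From theta and tau, Rule 8 gives phi.
From phi and iota, Rule 13 gives gamma.
phi holds, so xi follows (Rule 3).
gamma holds, so kappa follows (Rule 15).
theta and kappa hold, so nu follows (Rule 14).
From xi and nu, Rule 16 gives eta.

Yes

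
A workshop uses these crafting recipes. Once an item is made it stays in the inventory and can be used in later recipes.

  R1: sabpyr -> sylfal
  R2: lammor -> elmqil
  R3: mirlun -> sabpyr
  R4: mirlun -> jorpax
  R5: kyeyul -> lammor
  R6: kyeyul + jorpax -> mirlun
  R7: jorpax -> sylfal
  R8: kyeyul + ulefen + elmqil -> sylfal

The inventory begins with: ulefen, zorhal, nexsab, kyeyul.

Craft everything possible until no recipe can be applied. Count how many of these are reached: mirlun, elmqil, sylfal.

Using R5, kyeyul makes lammor.
lammor -> elmqil (R2).
Using R8, kyeyul, ulefen, and elmqil make sylfal.
mirlun would need kyeyul and jorpax (R6), but jorpax is never obtained.
elmqil: reached.
sylfal: reached.
Reached: elmqil and sylfal — 2 of the 3.

2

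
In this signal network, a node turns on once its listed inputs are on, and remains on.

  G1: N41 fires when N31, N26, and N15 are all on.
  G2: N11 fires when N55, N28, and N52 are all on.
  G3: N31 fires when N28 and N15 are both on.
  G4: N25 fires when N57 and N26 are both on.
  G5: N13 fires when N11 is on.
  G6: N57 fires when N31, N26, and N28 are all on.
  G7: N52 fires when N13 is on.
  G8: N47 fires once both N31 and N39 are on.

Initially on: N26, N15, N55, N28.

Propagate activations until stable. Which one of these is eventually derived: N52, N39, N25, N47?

N25

N28 and N15 are on, so N31 fires (G3).
G6: N31, N26, and N28 on → N57 on.
N57 and N26 are on, so N25 fires (G4).
No rule produces N39, and it is not given. N52 would need N13 (G7), but N13 never turns on. N47 would need N31 and N39 (G8), but N39 never turns on.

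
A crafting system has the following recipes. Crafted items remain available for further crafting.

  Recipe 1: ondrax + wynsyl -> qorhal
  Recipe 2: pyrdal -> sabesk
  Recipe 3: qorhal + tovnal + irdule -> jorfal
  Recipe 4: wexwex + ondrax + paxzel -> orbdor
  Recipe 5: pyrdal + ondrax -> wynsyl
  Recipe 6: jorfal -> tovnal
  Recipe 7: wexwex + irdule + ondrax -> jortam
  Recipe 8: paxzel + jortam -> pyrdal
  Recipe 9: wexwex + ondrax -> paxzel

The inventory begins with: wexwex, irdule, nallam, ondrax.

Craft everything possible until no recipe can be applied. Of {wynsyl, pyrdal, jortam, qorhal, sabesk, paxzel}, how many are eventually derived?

6

Using Recipe 7, wexwex, irdule, and ondrax make jortam.
wexwex + ondrax -> paxzel (Recipe 9).
paxzel + jortam -> pyrdal (Recipe 8).
pyrdal + ondrax -> wynsyl (Recipe 5).
Using Recipe 2, pyrdal makes sabesk.
Using Recipe 1, ondrax and wynsyl make qorhal.
wynsyl: reached.
pyrdal: reached.
jortam: reached.
qorhal: reached.
sabesk: reached.
paxzel: reached.
All 6 are reached.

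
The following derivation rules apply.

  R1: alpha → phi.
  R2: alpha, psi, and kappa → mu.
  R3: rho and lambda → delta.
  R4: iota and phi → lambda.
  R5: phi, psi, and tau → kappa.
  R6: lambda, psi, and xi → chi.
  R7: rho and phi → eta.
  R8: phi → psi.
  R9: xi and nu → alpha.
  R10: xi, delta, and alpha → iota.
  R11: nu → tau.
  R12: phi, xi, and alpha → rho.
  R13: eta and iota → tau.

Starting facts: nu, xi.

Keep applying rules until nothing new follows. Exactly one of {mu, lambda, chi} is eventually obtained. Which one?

mu

From xi and nu, R9 gives alpha.
From nu, R11 gives tau.
alpha holds, so phi follows (R1).
phi holds, so psi follows (R8).
phi, psi, and tau hold, so kappa follows (R5).
From alpha, psi, and kappa, R2 gives mu.
lambda would need iota and phi (R4), but iota is never established. chi would need lambda, psi, and xi (R6), but lambda is never established.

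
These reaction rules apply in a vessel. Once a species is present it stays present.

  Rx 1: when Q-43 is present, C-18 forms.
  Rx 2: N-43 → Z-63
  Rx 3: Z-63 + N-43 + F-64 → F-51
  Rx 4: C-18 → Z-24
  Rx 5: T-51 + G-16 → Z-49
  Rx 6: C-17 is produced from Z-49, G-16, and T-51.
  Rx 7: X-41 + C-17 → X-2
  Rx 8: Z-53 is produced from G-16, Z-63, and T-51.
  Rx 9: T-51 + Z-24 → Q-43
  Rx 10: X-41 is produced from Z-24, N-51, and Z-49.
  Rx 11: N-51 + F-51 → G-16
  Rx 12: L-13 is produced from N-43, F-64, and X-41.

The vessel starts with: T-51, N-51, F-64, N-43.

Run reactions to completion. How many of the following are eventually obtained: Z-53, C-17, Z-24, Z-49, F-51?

4

N-43 present → Z-63 forms (Rx 2).
Z-63, N-43, and F-64 present → F-51 forms (Rx 3).
N-51 and F-51 present → G-16 forms (Rx 11).
T-51 and G-16 present → Z-49 forms (Rx 5).
G-16, Z-63, and T-51 present → Z-53 forms (Rx 8).
Z-49, G-16, and T-51 present → C-17 forms (Rx 6).
Z-53: reached.
C-17: reached.
Z-24 would need C-18 (Rx 4), but C-18 never forms.
Z-49: reached.
F-51: reached.
Reached: Z-53, C-17, Z-49, and F-51 — 4 of the 5.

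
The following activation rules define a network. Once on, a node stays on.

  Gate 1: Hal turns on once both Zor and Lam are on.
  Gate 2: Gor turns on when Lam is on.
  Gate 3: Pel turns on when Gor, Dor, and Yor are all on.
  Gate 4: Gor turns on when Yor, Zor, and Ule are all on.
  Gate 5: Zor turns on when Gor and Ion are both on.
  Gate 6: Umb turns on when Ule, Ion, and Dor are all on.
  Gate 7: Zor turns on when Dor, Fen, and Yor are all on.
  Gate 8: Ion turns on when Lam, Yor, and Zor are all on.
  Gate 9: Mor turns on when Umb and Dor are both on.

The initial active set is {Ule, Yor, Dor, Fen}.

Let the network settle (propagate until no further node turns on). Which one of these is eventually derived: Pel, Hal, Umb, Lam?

Pel

Dor, Fen, and Yor are on, so Zor turns on (Gate 7).
Gate 4: Yor, Zor, and Ule on → Gor on.
Gate 3: Gor, Dor, and Yor on → Pel on.
Hal would need Zor and Lam (Gate 1), but Lam never turns on. No rule produces Lam, and it is not given. Umb would need Ule, Ion, and Dor (Gate 6), but Ion never turns on.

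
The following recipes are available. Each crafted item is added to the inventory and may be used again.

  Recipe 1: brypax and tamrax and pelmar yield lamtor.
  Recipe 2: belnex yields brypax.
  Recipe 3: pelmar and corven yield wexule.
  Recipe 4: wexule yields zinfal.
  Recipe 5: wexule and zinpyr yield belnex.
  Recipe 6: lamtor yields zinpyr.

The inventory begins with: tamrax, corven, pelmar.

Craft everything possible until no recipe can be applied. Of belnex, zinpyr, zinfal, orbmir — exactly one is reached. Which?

pelmar and corven → wexule (Recipe 3).
Using Recipe 4, wexule makes zinfal.
No rule produces orbmir, and it is not given. belnex would need wexule and zinpyr (Recipe 5), but zinpyr is never obtained. zinpyr would need lamtor (Recipe 6), but lamtor is never obtained.

zinfal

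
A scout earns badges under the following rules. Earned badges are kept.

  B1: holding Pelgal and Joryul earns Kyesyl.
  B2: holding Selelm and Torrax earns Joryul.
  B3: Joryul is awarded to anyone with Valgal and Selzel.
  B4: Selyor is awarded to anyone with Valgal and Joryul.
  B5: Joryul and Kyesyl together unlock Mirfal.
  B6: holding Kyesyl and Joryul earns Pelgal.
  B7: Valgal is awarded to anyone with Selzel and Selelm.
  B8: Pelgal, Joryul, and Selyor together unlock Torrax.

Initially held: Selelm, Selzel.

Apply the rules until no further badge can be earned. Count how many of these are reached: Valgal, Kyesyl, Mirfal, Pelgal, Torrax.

With Selzel and Selelm, Valgal is earned (B7).
Valgal: reached.
Kyesyl would need Pelgal and Joryul (B1), but Pelgal is never earned.
Mirfal would need Joryul and Kyesyl (B5), but Kyesyl is never earned.
Pelgal would need Kyesyl and Joryul (B6), but Kyesyl is never earned.
Torrax would need Pelgal, Joryul, and Selyor (B8), but Pelgal is never earned.
Reached: Valgal — 1 of the 5.

1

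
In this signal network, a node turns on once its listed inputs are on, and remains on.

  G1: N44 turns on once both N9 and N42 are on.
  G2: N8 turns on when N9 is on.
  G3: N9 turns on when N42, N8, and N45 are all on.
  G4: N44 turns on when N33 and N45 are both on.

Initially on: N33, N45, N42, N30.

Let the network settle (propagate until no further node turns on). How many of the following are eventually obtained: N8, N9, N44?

1

N33 and N45 are on, so N44 turns on (G4).
N8 would need N9 (G2), but N9 never turns on.
N9 would need N42, N8, and N45 (G3), but N8 never turns on.
N44: reached.
Reached: N44 — 1 of the 3.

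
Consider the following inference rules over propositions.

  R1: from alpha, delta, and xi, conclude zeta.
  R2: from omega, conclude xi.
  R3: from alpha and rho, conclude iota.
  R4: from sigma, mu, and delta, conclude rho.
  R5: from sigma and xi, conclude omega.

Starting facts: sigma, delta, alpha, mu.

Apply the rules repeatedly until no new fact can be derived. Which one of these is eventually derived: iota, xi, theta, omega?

From sigma, mu, and delta, R4 gives rho.
alpha and rho hold, so iota follows (R3).
omega would need sigma and xi (R5), but xi is never established. xi would need omega (R2), but omega is never established. No rule produces theta, and it is not given.

iota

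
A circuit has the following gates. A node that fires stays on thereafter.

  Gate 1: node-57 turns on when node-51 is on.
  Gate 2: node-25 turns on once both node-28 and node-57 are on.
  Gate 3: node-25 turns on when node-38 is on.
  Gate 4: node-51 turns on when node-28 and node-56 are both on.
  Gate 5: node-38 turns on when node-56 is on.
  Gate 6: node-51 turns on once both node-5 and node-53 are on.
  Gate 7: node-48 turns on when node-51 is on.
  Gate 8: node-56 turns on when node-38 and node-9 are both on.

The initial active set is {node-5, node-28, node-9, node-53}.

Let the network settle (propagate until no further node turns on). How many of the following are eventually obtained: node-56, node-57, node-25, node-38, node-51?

Gate 6: node-5 and node-53 on → node-51 on.
node-51 is on, so node-57 turns on (Gate 1).
node-28 and node-57 are on, so node-25 turns on (Gate 2).
node-56 would need node-38 and node-9 (Gate 8), but node-38 never turns on.
node-57: reached.
node-25: reached.
node-38 would need node-56 (Gate 5), but node-56 never turns on.
node-51: reached.
Reached: node-57, node-25, and node-51 — 3 of the 5.

3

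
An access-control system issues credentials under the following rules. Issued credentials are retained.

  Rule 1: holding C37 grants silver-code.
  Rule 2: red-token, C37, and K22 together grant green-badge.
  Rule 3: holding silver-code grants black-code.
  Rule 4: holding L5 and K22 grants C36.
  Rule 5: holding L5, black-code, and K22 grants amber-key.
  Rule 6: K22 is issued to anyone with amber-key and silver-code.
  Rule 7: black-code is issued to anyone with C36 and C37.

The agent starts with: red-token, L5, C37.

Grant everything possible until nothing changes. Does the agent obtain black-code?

Yes

Holding C37 grants silver-code (Rule 1).
Holding silver-code grants black-code (Rule 3).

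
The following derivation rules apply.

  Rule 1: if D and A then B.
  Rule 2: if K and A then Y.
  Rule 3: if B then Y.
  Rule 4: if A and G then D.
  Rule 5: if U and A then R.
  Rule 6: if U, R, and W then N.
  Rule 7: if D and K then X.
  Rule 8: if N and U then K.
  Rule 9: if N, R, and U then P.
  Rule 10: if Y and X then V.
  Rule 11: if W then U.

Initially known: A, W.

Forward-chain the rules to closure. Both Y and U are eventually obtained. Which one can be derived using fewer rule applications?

U: W holds, so U follows (Rule 11). [1 rule application]
Y: From W, Rule 11 gives U. From U and A, Rule 5 gives R. U, R, and W hold, so N follows (Rule 6). N and U hold, so K follows (Rule 8). From K and A, Rule 2 gives Y. [5 rule applications]
U needs fewer.

U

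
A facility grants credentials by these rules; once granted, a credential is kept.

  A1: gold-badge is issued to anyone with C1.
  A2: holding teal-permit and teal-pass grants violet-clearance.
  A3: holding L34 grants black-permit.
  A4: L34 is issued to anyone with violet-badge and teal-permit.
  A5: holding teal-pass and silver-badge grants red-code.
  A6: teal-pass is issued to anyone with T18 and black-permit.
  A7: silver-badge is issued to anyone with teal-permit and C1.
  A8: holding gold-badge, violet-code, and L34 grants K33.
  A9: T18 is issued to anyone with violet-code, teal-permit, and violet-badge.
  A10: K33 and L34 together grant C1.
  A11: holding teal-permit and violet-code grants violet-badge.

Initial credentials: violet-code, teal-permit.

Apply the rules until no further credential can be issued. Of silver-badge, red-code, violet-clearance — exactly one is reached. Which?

Holding teal-permit and violet-code grants violet-badge (A11).
Holding violet-code, teal-permit, and violet-badge grants T18 (A9).
Holding violet-badge and teal-permit grants L34 (A4).
Holding L34 grants black-permit (A3).
Holding T18 and black-permit grants teal-pass (A6).
Holding teal-permit and teal-pass grants violet-clearance (A2).
silver-badge would need teal-permit and C1 (A7), but C1 is never granted. red-code would need teal-pass and silver-badge (A5), but silver-badge is never granted.

violet-clearance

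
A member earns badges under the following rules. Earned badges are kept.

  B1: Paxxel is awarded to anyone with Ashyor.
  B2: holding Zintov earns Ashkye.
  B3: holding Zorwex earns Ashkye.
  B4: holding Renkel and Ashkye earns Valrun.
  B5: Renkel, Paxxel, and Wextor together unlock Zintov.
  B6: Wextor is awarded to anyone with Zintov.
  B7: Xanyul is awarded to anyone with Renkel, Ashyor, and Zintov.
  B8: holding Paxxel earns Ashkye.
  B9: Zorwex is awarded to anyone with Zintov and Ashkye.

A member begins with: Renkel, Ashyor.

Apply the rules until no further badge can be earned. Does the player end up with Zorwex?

Zorwex would need Zintov and Ashkye (B9), but Zintov is never earned.

No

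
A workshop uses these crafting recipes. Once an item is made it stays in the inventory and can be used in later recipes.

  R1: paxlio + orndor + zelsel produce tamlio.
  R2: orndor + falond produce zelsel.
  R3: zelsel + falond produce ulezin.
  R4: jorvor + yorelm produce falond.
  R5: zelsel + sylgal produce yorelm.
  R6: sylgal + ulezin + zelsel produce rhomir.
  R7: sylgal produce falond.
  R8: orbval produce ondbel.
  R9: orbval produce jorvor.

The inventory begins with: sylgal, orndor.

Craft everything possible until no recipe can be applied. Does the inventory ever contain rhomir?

sylgal → falond (R7).
orndor + falond → zelsel (R2).
zelsel + falond → ulezin (R3).
sylgal + ulezin + zelsel → rhomir (R6).

Yes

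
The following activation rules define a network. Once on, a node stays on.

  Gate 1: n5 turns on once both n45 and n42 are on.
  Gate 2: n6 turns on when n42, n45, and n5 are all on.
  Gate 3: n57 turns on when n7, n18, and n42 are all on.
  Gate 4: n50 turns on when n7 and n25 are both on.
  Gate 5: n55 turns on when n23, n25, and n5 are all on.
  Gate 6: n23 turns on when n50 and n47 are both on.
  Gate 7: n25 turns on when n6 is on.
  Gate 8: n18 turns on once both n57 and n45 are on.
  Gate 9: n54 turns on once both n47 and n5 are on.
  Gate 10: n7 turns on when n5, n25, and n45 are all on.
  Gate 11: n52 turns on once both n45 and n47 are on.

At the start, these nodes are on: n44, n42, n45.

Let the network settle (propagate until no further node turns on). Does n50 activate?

Gate 1: n45 and n42 on → n5 on.
n42, n45, and n5 are on, so n6 turns on (Gate 2).
Gate 7: n6 on → n25 on.
n5, n25, and n45 are on, so n7 turns on (Gate 10).
Gate 4: n7 and n25 on → n50 on.

Yes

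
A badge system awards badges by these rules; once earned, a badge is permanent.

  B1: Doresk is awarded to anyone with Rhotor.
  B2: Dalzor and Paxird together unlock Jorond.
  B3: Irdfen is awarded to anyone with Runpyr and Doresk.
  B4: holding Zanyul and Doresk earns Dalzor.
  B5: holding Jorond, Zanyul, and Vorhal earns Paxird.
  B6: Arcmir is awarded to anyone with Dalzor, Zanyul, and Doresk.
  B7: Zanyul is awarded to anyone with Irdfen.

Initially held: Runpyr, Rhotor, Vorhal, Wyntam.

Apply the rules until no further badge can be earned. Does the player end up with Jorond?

No

Jorond would need Dalzor and Paxird (B2), but Paxird is never earned.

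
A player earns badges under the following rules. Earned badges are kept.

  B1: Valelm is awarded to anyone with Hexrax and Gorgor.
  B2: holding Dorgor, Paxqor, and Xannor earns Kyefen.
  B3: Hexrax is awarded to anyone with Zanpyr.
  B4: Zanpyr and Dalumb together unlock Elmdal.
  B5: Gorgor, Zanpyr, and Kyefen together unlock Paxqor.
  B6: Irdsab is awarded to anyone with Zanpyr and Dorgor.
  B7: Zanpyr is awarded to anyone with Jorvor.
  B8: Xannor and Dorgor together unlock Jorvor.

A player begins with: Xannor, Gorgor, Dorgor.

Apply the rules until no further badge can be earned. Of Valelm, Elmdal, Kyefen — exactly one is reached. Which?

With Xannor and Dorgor, Jorvor is earned (B8).
With Jorvor, Zanpyr is earned (B7).
With Zanpyr, Hexrax is earned (B3).
With Hexrax and Gorgor, Valelm is earned (B1).
Elmdal would need Zanpyr and Dalumb (B4), but Dalumb is never earned. Kyefen would need Dorgor, Paxqor, and Xannor (B2), but Paxqor is never earned.

Valelm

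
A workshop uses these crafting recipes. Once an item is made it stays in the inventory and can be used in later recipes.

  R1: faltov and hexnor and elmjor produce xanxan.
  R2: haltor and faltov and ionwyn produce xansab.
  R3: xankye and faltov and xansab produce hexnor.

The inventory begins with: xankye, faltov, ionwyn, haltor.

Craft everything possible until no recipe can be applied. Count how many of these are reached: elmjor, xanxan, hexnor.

haltor and faltov and ionwyn → xansab (R2).
xankye and faltov and xansab → hexnor (R3).
No rule produces elmjor, and it is not given.
xanxan would need faltov, hexnor, and elmjor (R1), but elmjor is never obtained.
hexnor: reached.
Reached: hexnor — 1 of the 3.

1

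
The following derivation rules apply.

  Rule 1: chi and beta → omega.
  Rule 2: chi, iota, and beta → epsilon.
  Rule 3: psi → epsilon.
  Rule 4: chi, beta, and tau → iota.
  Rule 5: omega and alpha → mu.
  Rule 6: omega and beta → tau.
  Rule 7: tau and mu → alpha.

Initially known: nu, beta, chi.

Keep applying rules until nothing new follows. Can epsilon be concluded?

Yes

chi and beta hold, so omega follows (Rule 1).
From omega and beta, Rule 6 gives tau.
From chi, beta, and tau, Rule 4 gives iota.
chi, iota, and beta hold, so epsilon follows (Rule 2).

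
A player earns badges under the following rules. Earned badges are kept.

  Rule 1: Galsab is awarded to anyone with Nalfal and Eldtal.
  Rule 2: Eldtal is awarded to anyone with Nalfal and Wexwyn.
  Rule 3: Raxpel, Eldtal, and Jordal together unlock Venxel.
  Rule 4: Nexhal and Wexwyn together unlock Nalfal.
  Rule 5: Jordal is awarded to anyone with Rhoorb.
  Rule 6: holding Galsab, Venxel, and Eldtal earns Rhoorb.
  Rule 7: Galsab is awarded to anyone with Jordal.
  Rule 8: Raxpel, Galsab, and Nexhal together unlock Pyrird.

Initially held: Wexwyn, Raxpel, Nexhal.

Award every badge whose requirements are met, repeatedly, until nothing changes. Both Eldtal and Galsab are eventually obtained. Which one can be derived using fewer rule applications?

Eldtal

Eldtal: With Nexhal and Wexwyn, Nalfal is earned (Rule 4). With Nalfal and Wexwyn, Eldtal is earned (Rule 2). [2 rule applications]
Galsab: With Nexhal and Wexwyn, Nalfal is earned (Rule 4). With Nalfal and Wexwyn, Eldtal is earned (Rule 2). With Nalfal and Eldtal, Galsab is earned (Rule 1). [3 rule applications]
Eldtal needs fewer.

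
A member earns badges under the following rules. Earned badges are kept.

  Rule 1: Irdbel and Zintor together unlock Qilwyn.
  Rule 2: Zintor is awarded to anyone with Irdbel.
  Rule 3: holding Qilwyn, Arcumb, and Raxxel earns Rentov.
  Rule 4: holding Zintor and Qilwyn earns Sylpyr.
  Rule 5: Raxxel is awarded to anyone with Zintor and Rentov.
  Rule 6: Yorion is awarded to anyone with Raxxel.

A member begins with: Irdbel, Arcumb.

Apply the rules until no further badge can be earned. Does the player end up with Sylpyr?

Yes

With Irdbel, Zintor is earned (Rule 2).
With Irdbel and Zintor, Qilwyn is earned (Rule 1).
With Zintor and Qilwyn, Sylpyr is earned (Rule 4).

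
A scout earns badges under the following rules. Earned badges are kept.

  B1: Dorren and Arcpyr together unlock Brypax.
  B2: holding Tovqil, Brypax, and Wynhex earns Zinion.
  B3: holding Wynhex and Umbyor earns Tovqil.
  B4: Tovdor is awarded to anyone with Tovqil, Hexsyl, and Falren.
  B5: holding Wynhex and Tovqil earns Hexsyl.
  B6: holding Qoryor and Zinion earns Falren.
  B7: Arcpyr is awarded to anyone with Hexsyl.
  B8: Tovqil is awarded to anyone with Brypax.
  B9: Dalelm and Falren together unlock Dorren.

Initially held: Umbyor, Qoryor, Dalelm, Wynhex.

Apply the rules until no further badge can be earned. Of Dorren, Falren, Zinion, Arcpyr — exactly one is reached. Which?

Arcpyr

With Wynhex and Umbyor, Tovqil is earned (B3).
With Wynhex and Tovqil, Hexsyl is earned (B5).
With Hexsyl, Arcpyr is earned (B7).
Falren would need Qoryor and Zinion (B6), but Zinion is never earned. Zinion would need Tovqil, Brypax, and Wynhex (B2), but Brypax is never earned. Dorren would need Dalelm and Falren (B9), but Falren is never earned.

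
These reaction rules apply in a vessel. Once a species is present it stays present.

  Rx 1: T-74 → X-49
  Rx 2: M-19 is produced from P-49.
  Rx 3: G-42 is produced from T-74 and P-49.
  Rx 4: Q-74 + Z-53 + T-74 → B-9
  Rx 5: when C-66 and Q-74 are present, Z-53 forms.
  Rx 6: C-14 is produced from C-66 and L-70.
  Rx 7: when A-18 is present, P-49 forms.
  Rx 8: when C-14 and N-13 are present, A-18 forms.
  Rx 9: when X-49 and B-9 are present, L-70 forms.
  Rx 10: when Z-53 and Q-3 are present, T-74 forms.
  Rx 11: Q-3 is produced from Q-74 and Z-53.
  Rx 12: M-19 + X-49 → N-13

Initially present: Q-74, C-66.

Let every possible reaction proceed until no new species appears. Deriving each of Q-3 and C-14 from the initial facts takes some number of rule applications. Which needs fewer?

Q-3: C-66 and Q-74 present → Z-53 forms (Rx 5). Q-74 and Z-53 present → Q-3 forms (Rx 11). [2 rule applications]
C-14: C-66 and Q-74 present → Z-53 forms (Rx 5). Q-74 and Z-53 present → Q-3 forms (Rx 11). Z-53 and Q-3 present → T-74 forms (Rx 10). Q-74, Z-53, and T-74 present → B-9 forms (Rx 4). T-74 present → X-49 forms (Rx 1). X-49 and B-9 present → L-70 forms (Rx 9). C-66 and L-70 present → C-14 forms (Rx 6). [7 rule applications]
Q-3 needs fewer.

Q-3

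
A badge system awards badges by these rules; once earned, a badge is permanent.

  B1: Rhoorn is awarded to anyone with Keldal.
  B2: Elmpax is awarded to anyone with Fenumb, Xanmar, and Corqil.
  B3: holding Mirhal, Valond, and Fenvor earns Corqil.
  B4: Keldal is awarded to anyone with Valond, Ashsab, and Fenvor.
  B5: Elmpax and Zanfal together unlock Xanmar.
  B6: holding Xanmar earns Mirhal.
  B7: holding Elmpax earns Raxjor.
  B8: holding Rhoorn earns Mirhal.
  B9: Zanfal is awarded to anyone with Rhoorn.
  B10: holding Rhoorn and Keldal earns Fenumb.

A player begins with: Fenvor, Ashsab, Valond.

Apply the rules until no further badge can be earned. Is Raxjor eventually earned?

No

Raxjor would need Elmpax (B7), but Elmpax is never earned.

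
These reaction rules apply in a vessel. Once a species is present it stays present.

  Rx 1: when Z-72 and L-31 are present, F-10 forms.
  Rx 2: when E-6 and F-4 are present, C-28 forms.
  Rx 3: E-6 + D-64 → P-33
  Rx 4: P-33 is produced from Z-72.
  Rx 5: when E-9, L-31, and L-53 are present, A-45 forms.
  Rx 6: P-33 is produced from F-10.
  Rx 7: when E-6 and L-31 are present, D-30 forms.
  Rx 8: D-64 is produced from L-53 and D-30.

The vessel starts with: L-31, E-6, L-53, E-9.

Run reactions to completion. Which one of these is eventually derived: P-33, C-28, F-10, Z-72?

E-6 and L-31 present → D-30 forms (Rx 7).
L-53 and D-30 present → D-64 forms (Rx 8).
E-6 and D-64 present → P-33 forms (Rx 3).
F-10 would need Z-72 and L-31 (Rx 1), but Z-72 never forms. No rule produces Z-72, and it is not given. C-28 would need E-6 and F-4 (Rx 2), but F-4 never forms.

P-33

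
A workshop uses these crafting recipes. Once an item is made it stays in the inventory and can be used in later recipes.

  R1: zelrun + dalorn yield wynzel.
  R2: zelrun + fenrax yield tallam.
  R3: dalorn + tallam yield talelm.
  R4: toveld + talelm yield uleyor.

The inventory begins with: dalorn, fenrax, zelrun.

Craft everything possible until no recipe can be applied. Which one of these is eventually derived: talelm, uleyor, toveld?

talelm

Using R2, zelrun and fenrax make tallam.
Using R3, dalorn and tallam make talelm.
uleyor would need toveld and talelm (R4), but toveld is never obtained. No rule produces toveld, and it is not given.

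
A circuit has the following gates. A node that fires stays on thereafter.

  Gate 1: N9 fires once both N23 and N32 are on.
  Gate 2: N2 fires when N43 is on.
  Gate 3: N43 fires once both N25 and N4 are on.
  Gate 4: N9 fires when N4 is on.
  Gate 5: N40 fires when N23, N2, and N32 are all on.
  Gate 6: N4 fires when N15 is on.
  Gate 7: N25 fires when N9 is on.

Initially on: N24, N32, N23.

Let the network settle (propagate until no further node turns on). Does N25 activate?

Yes

Gate 1: N23 and N32 on → N9 on.
N9 is on, so N25 fires (Gate 7).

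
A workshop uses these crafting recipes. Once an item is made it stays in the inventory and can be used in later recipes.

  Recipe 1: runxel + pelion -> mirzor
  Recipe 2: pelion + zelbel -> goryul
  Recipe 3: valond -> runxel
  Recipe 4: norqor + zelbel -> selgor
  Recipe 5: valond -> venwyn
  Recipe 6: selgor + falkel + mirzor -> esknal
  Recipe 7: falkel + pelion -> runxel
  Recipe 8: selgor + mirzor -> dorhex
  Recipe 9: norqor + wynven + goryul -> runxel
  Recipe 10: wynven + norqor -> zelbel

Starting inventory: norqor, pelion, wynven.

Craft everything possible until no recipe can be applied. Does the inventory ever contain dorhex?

wynven + norqor -> zelbel (Recipe 10).
Using Recipe 4, norqor and zelbel make selgor.
pelion + zelbel -> goryul (Recipe 2).
Using Recipe 9, norqor, wynven, and goryul make runxel.
runxel + pelion -> mirzor (Recipe 1).
selgor + mirzor -> dorhex (Recipe 8).

Yes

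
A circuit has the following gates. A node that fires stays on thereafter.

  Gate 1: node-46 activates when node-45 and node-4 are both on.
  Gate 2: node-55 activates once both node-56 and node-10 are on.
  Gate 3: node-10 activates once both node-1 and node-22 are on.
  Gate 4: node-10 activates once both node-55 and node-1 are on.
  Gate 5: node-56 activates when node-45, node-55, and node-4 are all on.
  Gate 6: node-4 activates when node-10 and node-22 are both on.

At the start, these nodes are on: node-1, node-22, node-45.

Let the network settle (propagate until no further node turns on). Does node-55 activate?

node-55 would need node-56 and node-10 (Gate 2), but node-56 never turns on.

No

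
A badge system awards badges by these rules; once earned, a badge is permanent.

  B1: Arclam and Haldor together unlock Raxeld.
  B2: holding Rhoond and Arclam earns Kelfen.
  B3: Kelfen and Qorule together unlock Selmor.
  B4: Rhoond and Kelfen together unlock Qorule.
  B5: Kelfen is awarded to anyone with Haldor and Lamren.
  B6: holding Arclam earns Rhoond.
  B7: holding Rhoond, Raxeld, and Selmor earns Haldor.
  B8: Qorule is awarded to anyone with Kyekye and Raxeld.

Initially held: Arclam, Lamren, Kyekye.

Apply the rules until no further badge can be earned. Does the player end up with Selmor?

With Arclam, Rhoond is earned (B6).
With Rhoond and Arclam, Kelfen is earned (B2).
With Rhoond and Kelfen, Qorule is earned (B4).
With Kelfen and Qorule, Selmor is earned (B3).

Yes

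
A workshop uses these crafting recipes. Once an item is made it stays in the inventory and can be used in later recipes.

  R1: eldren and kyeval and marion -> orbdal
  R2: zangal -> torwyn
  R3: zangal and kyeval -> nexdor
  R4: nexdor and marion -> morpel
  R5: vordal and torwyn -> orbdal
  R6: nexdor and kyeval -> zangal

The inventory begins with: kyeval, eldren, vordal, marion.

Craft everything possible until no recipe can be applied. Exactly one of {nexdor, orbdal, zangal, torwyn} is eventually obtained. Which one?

orbdal

eldren and kyeval and marion -> orbdal (R1).
nexdor would need zangal and kyeval (R3), but zangal is never obtained. torwyn would need zangal (R2), but zangal is never obtained. zangal would need nexdor and kyeval (R6), but nexdor is never obtained.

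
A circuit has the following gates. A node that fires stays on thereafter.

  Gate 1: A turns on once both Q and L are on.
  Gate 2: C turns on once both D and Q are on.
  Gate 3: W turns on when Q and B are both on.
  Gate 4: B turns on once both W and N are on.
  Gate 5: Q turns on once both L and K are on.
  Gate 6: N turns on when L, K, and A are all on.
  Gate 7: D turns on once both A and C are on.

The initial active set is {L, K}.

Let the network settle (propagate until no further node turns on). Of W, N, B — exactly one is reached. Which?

L and K are on, so Q turns on (Gate 5).
Q and L are on, so A turns on (Gate 1).
Gate 6: L, K, and A on → N on.
B would need W and N (Gate 4), but W never turns on. W would need Q and B (Gate 3), but B never turns on.

N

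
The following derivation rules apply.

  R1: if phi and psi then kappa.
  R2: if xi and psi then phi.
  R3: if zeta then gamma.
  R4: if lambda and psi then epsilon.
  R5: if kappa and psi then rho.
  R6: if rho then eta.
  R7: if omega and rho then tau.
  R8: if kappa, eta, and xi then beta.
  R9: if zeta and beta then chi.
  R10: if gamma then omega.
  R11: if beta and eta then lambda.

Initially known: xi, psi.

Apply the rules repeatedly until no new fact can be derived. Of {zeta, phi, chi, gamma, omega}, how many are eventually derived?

xi and psi hold, so phi follows (R2).
No rule produces zeta, and it is not given.
phi: reached.
chi would need zeta and beta (R9), but zeta is never established.
gamma would need zeta (R3), but zeta is never established.
omega would need gamma (R10), but gamma is never established.
Reached: phi — 1 of the 5.

1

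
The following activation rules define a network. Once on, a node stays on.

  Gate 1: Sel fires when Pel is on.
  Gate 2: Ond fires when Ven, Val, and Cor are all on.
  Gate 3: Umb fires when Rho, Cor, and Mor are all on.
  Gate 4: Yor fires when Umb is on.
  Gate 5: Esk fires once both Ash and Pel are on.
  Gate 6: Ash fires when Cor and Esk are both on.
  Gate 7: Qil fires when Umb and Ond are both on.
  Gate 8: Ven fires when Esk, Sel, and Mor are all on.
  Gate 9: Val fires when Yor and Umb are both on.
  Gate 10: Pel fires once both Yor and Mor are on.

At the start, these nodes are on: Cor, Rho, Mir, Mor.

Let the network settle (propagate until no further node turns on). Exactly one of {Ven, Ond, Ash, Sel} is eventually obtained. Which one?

Sel

Gate 3: Rho, Cor, and Mor on → Umb on.
Umb is on, so Yor fires (Gate 4).
Gate 10: Yor and Mor on → Pel on.
Gate 1: Pel on → Sel on.
Ond would need Ven, Val, and Cor (Gate 2), but Ven never turns on. Ash would need Cor and Esk (Gate 6), but Esk never turns on. Ven would need Esk, Sel, and Mor (Gate 8), but Esk never turns on.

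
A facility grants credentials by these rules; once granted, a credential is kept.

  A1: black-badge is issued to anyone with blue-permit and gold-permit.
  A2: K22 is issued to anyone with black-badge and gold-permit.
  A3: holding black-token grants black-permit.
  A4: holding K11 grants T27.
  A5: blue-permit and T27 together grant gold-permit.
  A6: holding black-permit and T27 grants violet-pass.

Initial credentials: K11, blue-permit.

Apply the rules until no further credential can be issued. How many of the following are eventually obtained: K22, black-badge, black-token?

2

Holding K11 grants T27 (A4).
Holding blue-permit and T27 grants gold-permit (A5).
Holding blue-permit and gold-permit grants black-badge (A1).
Holding black-badge and gold-permit grants K22 (A2).
K22: reached.
black-badge: reached.
No rule produces black-token, and it is not given.
Reached: K22 and black-badge — 2 of the 3.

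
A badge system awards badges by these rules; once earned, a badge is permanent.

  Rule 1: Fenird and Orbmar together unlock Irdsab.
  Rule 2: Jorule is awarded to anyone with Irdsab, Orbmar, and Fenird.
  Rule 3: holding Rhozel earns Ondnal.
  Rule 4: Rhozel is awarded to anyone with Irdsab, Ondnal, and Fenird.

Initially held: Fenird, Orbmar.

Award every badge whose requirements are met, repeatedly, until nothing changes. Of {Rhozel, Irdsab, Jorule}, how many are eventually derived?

2

With Fenird and Orbmar, Irdsab is earned (Rule 1).
With Irdsab, Orbmar, and Fenird, Jorule is earned (Rule 2).
Rhozel would need Irdsab, Ondnal, and Fenird (Rule 4), but Ondnal is never earned.
Irdsab: reached.
Jorule: reached.
Reached: Irdsab and Jorule — 2 of the 3.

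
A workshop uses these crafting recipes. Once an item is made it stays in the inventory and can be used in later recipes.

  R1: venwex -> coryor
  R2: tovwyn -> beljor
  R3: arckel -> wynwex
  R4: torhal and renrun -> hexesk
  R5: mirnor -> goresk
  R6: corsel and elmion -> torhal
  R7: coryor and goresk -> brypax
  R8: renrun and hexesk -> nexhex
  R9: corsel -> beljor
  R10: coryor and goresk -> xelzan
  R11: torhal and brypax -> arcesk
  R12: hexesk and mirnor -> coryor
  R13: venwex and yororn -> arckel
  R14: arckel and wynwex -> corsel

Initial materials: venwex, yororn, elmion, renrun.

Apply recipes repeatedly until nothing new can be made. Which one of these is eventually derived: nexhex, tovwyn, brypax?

nexhex

venwex and yororn -> arckel (R13).
Using R3, arckel makes wynwex.
arckel and wynwex -> corsel (R14).
corsel and elmion -> torhal (R6).
torhal and renrun -> hexesk (R4).
Using R8, renrun and hexesk make nexhex.
No rule produces tovwyn, and it is not given. brypax would need coryor and goresk (R7), but goresk is never obtained.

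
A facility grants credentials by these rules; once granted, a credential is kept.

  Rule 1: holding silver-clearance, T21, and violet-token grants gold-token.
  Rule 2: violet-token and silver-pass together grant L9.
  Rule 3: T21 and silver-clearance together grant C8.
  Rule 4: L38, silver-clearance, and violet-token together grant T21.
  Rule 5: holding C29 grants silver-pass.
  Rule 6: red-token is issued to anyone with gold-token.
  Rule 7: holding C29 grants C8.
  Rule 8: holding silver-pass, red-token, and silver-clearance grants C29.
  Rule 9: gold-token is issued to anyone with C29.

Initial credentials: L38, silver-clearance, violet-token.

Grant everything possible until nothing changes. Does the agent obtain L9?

No

L9 would need violet-token and silver-pass (Rule 2), but silver-pass is never granted.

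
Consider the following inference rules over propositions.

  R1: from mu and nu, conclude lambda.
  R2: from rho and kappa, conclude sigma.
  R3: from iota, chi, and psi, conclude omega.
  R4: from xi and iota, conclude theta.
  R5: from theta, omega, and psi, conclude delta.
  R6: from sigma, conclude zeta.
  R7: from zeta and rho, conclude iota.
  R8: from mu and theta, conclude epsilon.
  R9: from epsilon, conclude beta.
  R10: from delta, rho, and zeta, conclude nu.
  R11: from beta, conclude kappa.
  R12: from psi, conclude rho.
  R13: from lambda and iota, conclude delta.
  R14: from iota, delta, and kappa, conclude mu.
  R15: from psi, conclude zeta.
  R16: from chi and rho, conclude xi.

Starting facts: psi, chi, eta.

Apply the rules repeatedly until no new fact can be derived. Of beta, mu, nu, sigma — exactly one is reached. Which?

nu

From psi, R15 gives zeta.
psi holds, so rho follows (R12).
chi and rho hold, so xi follows (R16).
From zeta and rho, R7 gives iota.
iota, chi, and psi hold, so omega follows (R3).
From xi and iota, R4 gives theta.
From theta, omega, and psi, R5 gives delta.
From delta, rho, and zeta, R10 gives nu.
sigma would need rho and kappa (R2), but kappa is never established. mu would need iota, delta, and kappa (R14), but kappa is never established. beta would need epsilon (R9), but epsilon is never established.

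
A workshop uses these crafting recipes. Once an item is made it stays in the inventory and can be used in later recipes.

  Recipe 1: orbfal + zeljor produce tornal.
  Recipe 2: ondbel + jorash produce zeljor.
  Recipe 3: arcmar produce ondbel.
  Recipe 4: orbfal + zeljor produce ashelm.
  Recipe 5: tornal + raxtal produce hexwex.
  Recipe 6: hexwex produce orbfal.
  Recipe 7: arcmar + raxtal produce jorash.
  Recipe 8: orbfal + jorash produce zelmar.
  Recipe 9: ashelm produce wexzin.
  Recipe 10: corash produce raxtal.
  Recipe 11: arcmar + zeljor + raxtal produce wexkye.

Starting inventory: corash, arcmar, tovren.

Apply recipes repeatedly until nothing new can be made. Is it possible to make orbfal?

No

orbfal would need hexwex (Recipe 6), but hexwex is never obtained.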